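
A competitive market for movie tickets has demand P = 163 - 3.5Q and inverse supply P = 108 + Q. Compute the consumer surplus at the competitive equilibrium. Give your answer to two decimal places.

261.42

Setting demand equal to supply, 55 = 4.5Q, so Q* = 12.2222 and P* = 120.2222.
The demand choke price is 163, so CS = (1/2)(Q*)(163 - P*) = (1/2)(12.2222)(42.7778) = 261.4198.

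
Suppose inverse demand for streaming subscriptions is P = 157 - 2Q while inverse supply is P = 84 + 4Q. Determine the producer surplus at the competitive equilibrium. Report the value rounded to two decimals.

296.06

Setting demand equal to supply, 73 = 6Q, so Q* = 12.1667 and P* = 132.6667.
The supply curve's price intercept is 84, so PS = (1/2)(Q*)(P* - 84) = (1/2)(12.1667)(48.6667) = 296.0556.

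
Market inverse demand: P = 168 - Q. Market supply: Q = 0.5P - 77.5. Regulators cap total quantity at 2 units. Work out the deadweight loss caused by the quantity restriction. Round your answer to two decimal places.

Rewriting supply in inverse form: P = 155 + 2Q.
Without the quota, 168 - Q = 155 + 2Q gives Q* = 4.3333.
At Q = 2 the demand price is 168 - (2) = 166 and the supply price is 155 + 2(2) = 159.
DWL = (1/2)(gap between curves at 2) x (Q* - 2) = (1/2)(7)(2.3333) = 8.1667.

8.17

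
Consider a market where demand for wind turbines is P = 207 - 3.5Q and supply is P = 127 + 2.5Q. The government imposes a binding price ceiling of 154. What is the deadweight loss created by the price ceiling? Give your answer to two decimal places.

19.25

Free-market equilibrium: 207 - 3.5Q = 127 + 2.5Q gives Q* = 13.3333, P* = 160.3333.
At the ceiling price 154, quantity supplied is (154 - 127)/2.5 = 10.8; supply is the short side, so Q = 10.8 trades at P = 154.
At Q = 10.8 the demand price is 169.2 and the supply price is 154. Deadweight loss is the triangle between the curves from 10.8 to 13.3333: (1/2)(169.2 - 154)(13.3333 - 10.8) = 19.2533.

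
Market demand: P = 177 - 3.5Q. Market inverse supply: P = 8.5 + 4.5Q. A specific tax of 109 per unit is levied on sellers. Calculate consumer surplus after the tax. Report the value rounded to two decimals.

96.80

Without the tax, 177 - 3.5Q = 8.5 + 4.5Q so Q* = 21.0625 and P* = 103.2812.
A tax on sellers shifts supply up by 109: 177 - 3.5Q = 8.5 + 4.5Q + 109, so Q_t = 7.4375. Buyers pay P_b = 150.9688; sellers receive P_s = P_b - 109 = 41.9688.
Consumer surplus is the triangle under demand above P_b: (1/2)(7.4375)(177 - 150.9688) = 96.8037.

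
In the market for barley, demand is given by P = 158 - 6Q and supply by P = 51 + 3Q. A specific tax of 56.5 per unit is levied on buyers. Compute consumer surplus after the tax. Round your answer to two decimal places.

Without the tax, 158 - 6Q = 51 + 3Q so Q* = 11.8889 and P* = 86.6667.
With the tax, buyers' net willingness to pay falls by 56.5: (158 - 56.5) - 6Q = 51 + 3Q, so Q_t = 5.6111. Buyers pay P_b = 124.3333; sellers receive P_s = P_b - 56.5 = 67.8333.
Consumer surplus is the triangle under demand above P_b: (1/2)(5.6111)(158 - 124.3333) = 94.4537.

94.45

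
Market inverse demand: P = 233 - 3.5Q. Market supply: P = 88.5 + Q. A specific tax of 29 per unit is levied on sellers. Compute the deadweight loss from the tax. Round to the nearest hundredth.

Pre-tax equilibrium: 233 - 3.5Q = 88.5 + Q gives Q* = 32.1111, P* = 120.6111.
A tax on sellers shifts supply up by 29: 233 - 3.5Q = 88.5 + Q + 29, so Q_t = 25.6667. Buyers pay P_b = 143.1667; sellers receive P_s = P_b - 29 = 114.1667.
Deadweight loss is the triangle between the curves from Q_t to Q*: (1/2)(32.1111 - 25.6667)(29) = 93.4444.

93.44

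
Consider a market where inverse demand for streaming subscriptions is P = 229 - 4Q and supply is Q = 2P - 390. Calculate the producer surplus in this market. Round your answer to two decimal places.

14.27

Rewriting supply in inverse form: P = 195 + 0.5Q.
Equilibrium: 229 - 4Q = 195 + 0.5Q, so Q* = 7.5556 and P* = 198.7778.
Producer surplus is the triangle above supply below P*: (1/2)(7.5556)(198.7778 - 195) = (1/2)(7.5556)(3.7778) = 14.2716.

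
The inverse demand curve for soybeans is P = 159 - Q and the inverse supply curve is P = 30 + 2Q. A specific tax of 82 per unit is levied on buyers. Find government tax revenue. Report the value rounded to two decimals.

Pre-tax equilibrium: 159 - Q = 30 + 2Q gives Q* = 43, P* = 116.
A tax on buyers shifts demand down by 82: (159 - 82) - Q = 30 + 2Q, so Q_t = 15.6667. Buyers pay P_b = 143.3333; sellers receive P_s = P_b - 82 = 61.3333.
Revenue is the tax times quantity traded: 82 x 15.6667 = 1284.6667.

1284.67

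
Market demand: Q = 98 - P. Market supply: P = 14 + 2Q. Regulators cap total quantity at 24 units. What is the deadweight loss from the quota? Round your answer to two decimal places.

24.00

Rewriting demand in inverse form: P = 98 - Q.
Without the quota, 98 - Q = 14 + 2Q gives Q* = 28.
At Q = 24 the demand price is 98 - (24) = 74 and the supply price is 14 + 2(24) = 62.
DWL = (1/2)(gap between curves at 24) x (Q* - 24) = (1/2)(12)(4) = 24.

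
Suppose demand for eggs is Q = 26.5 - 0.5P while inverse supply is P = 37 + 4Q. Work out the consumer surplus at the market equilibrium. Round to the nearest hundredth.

Rewriting demand in inverse form: P = 53 - 2Q.
Setting demand equal to supply, 16 = 6Q, so Q* = 2.6667 and P* = 47.6667.
CS is the area between the demand curve and P* from 0 to Q*: (1/2)(2.6667)(5.3333) = 7.1111.

7.11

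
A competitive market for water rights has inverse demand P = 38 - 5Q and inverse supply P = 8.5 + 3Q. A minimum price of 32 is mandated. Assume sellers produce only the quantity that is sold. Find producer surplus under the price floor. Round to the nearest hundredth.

Without the control, 38 - 5Q = 8.5 + 3Q so Q* = 3.6875 and P* = 19.5625.
At P = 32, buyers demand (38 - 32)/5 = 1.2 while sellers would supply more, so the quantity traded is 1.2 at price 32.
The supply price at Q = 1.2 is 12.1. PS is the trapezoid between 32 and supply over [0, 1.2]: (1/2)[(32 - 8.5) + (32 - 12.1)](1.2) = 26.04.

26.04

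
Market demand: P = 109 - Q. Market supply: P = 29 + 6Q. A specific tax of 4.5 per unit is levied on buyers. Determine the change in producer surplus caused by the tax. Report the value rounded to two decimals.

Without the tax, 109 - Q = 29 + 6Q so Q* = 11.4286 and P* = 97.5714.
A tax on buyers shifts demand down by 4.5: (109 - 4.5) - Q = 29 + 6Q, so Q_t = 10.7857. Buyers pay P_b = 98.2143; sellers receive P_s = P_b - 4.5 = 93.7143.
PS falls from (1/2)(11.4286)(68.5714) = 391.8367 to (1/2)(10.7857)(64.7143) = 348.9949, a change of -42.8418.

-42.84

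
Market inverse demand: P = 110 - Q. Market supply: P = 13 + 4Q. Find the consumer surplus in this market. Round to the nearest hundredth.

188.18

Set 110 - Q = 13 + 4Q, which gives 97 = 5Q, so Q* = 19.4 and P* = 110 - (19.4) = 90.6.
The demand choke price is 110, so CS = (1/2)(Q*)(110 - P*) = (1/2)(19.4)(19.4) = 188.18.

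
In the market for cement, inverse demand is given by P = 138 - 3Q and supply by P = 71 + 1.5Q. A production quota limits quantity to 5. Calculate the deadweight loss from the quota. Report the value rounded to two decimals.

Without the quota, 138 - 3Q = 71 + 1.5Q gives Q* = 14.8889.
At Q = 5 the demand price is 138 - 3(5) = 123 and the supply price is 71 + 1.5(5) = 78.5.
Deadweight loss is the triangle between the curves from 5 to 14.8889: (1/2)(123 - 78.5)(14.8889 - 5) = 220.0278.

220.03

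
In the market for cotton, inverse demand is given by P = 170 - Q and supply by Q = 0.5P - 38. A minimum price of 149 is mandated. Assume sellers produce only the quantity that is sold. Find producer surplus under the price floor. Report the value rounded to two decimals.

1092.00

Rewriting supply in inverse form: P = 76 + 2Q.
Without the control, 170 - Q = 76 + 2Q so Q* = 31.3333 and P* = 138.6667.
At the floor price 149, quantity demanded is (170 - 149)/1 = 21; demand is the short side, so Q = 21 trades at P = 149.
The supply price at Q = 21 is 118. PS is the trapezoid between 149 and supply over [0, 21]: (1/2)[(149 - 76) + (149 - 118)](21) = 1092.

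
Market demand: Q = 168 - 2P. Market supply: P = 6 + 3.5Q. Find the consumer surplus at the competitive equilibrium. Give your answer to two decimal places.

Rewriting demand in inverse form: P = 84 - 0.5Q.
Equilibrium: 84 - 0.5Q = 6 + 3.5Q, so Q* = 19.5 and P* = 74.25.
The demand choke price is 84, so CS = (1/2)(Q*)(84 - P*) = (1/2)(19.5)(9.75) = 95.0625.

95.06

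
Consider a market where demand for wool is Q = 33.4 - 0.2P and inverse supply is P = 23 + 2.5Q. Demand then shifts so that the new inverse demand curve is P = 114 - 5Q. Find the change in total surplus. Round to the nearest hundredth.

Rewriting demand in inverse form: P = 167 - 5Q.
Initial equilibrium: Q_0 = 19.2, P_0 = 71; CS_0 = (1/2)(19.2)(96) = 921.6, PS_0 = (1/2)(19.2)(48) = 460.8.
New equilibrium: 114 - 5Q = 23 + 2.5Q gives Q_1 = 12.1333, P_1 = 53.3333; CS_1 = 368.0444, PS_1 = 184.0222.
Change in total surplus = (368.0444 + 184.0222) - (921.6 + 460.8) = -830.3333.

-830.33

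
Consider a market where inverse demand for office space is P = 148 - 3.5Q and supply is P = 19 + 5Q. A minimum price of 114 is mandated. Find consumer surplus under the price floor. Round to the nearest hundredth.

165.14

Free-market equilibrium: 148 - 3.5Q = 19 + 5Q gives Q* = 15.1765, P* = 94.8824.
At P = 114, buyers demand (148 - 114)/3.5 = 9.7143 while sellers would supply more, so the quantity traded is 9.7143 at price 114.
CS is the triangle under demand above 114: (1/2)(9.7143)(148 - 114) = 165.1429.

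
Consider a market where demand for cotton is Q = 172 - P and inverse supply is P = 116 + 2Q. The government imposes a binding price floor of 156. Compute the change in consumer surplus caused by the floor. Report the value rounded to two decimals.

-46.22

Rewriting demand in inverse form: P = 172 - Q.
Free-market equilibrium: 172 - Q = 116 + 2Q gives Q* = 18.6667, P* = 153.3333.
At P = 156, buyers demand (172 - 156)/1 = 16 while sellers would supply more, so the quantity traded is 16 at price 156.
CS goes from (1/2)(18.6667)(18.6667) = 174.2222 to 128 (computed as (172 - 156)(16) - (1/2)(1)(16)^2), a change of -46.2222.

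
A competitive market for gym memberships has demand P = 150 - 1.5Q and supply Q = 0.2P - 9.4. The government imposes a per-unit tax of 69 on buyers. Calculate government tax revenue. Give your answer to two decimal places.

Rewriting supply in inverse form: P = 47 + 5Q.
Without the tax, 150 - 1.5Q = 47 + 5Q so Q* = 15.8462 and P* = 126.2308.
A tax on buyers shifts demand down by 69: (150 - 69) - 1.5Q = 47 + 5Q, so Q_t = 5.2308. Buyers pay P_b = 142.1538; sellers receive P_s = P_b - 69 = 73.1538.
Revenue is the tax times quantity traded: 69 x 5.2308 = 360.9231.

360.92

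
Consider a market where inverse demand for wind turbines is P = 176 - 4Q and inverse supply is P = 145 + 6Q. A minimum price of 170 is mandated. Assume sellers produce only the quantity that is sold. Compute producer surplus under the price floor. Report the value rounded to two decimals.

Free-market equilibrium: 176 - 4Q = 145 + 6Q gives Q* = 3.1, P* = 163.6.
At the floor price 170, quantity demanded is (176 - 170)/4 = 1.5; demand is the short side, so Q = 1.5 trades at P = 170.
The supply price at Q = 1.5 is 154. PS is the trapezoid between 170 and supply over [0, 1.5]: (1/2)[(170 - 145) + (170 - 154)](1.5) = 30.75.

30.75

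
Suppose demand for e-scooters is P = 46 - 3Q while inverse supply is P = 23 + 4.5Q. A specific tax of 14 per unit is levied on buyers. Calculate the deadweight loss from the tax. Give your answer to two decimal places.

13.07

Without the tax, 46 - 3Q = 23 + 4.5Q so Q* = 3.0667 and P* = 36.8.
A tax on buyers shifts demand down by 14: (46 - 14) - 3Q = 23 + 4.5Q, so Q_t = 1.2. Buyers pay P_b = 42.4; sellers receive P_s = P_b - 14 = 28.4.
Deadweight loss is the triangle between the curves from Q_t to Q*: (1/2)(3.0667 - 1.2)(14) = 13.0667.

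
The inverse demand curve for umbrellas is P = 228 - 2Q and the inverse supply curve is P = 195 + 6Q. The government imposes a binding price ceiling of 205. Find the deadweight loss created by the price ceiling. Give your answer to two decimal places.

24.17

Without the control, 228 - 2Q = 195 + 6Q so Q* = 4.125 and P* = 219.75.
At the ceiling price 205, quantity supplied is (205 - 195)/6 = 1.6667; supply is the short side, so Q = 1.6667 trades at P = 205.
The lost-trades triangle has base Q* - 1.6667 = 2.4583 and height equal to the gap between the curves at Q = 1.6667, which is 224.6667 - 205 = 19.6667. DWL = (1/2)(2.4583)(19.6667) = 24.1736.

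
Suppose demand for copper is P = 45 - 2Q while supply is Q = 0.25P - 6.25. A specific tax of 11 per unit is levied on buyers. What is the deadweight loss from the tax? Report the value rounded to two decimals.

10.08

Rewriting supply in inverse form: P = 25 + 4Q.
Without the tax, 45 - 2Q = 25 + 4Q so Q* = 3.3333 and P* = 38.3333.
With the tax, buyers' net willingness to pay falls by 11: (45 - 11) - 2Q = 25 + 4Q, so Q_t = 1.5. Buyers pay P_b = 42; sellers receive P_s = P_b - 11 = 31.
The welfare triangle lost has base Q* - Q_t = 1.8333 and height t = 11, so DWL = (1/2)(1.8333)(11) = 10.0833.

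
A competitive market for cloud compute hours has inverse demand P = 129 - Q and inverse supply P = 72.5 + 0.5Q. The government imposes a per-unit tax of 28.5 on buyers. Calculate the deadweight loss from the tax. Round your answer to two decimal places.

Without the tax, 129 - Q = 72.5 + 0.5Q so Q* = 37.6667 and P* = 91.3333.
A tax on buyers shifts demand down by 28.5: (129 - 28.5) - Q = 72.5 + 0.5Q, so Q_t = 18.6667. Buyers pay P_b = 110.3333; sellers receive P_s = P_b - 28.5 = 81.8333.
The welfare triangle lost has base Q* - Q_t = 19 and height t = 28.5, so DWL = (1/2)(19)(28.5) = 270.75.

270.75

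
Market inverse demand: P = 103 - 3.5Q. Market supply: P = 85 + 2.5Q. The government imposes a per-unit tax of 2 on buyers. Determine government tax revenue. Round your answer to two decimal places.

5.33

Pre-tax equilibrium: 103 - 3.5Q = 85 + 2.5Q gives Q* = 3, P* = 92.5.
With the tax, buyers' net willingness to pay falls by 2: (103 - 2) - 3.5Q = 85 + 2.5Q, so Q_t = 2.6667. Buyers pay P_b = 93.6667; sellers receive P_s = P_b - 2 = 91.6667.
Tax revenue = t x Q_t = 2 x 2.6667 = 5.3333.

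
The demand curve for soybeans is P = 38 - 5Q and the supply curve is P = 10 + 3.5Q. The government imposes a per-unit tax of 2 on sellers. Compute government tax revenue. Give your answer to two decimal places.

6.12

Without the tax, 38 - 5Q = 10 + 3.5Q so Q* = 3.2941 and P* = 21.5294.
With the tax, sellers need 2 more per unit: 38 - 5Q = 10 + 3.5Q + 2, so Q_t = 3.0588. Buyers pay P_b = 22.7059; sellers receive P_s = P_b - 2 = 20.7059.
Revenue is the tax times quantity traded: 2 x 3.0588 = 6.1176.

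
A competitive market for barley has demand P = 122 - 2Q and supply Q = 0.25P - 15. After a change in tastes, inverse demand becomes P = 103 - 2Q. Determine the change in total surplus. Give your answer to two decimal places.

-166.25

Rewriting supply in inverse form: P = 60 + 4Q.
Initial equilibrium: Q_0 = 10.3333, P_0 = 101.3333; CS_0 = (1/2)(10.3333)(20.6667) = 106.7778, PS_0 = (1/2)(10.3333)(41.3333) = 213.5556.
New equilibrium: 103 - 2Q = 60 + 4Q gives Q_1 = 7.1667, P_1 = 88.6667; CS_1 = 51.3611, PS_1 = 102.7222.
Change in total surplus = (51.3611 + 102.7222) - (106.7778 + 213.5556) = -166.25.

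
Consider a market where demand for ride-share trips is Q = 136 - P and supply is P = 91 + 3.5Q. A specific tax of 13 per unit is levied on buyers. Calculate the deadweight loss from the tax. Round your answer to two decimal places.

Rewriting demand in inverse form: P = 136 - Q.
Without the tax, 136 - Q = 91 + 3.5Q so Q* = 10 and P* = 126.
A tax on buyers shifts demand down by 13: (136 - 13) - Q = 91 + 3.5Q, so Q_t = 7.1111. Buyers pay P_b = 128.8889; sellers receive P_s = P_b - 13 = 115.8889.
Deadweight loss is the triangle between the curves from Q_t to Q*: (1/2)(10 - 7.1111)(13) = 18.7778.

18.78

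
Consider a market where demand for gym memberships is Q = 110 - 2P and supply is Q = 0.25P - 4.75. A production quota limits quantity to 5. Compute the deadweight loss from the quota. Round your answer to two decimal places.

Rewriting demand in inverse form: P = 55 - 0.5Q.
Rewriting supply in inverse form: P = 19 + 4Q.
Without the quota, 55 - 0.5Q = 19 + 4Q gives Q* = 8.
At Q = 5 the demand price is 55 - 0.5(5) = 52.5 and the supply price is 19 + 4(5) = 39.
DWL = (1/2)(gap between curves at 5) x (Q* - 5) = (1/2)(13.5)(3) = 20.25.

20.25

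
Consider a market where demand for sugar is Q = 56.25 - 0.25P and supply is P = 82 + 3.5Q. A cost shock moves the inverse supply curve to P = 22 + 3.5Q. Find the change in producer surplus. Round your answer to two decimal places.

Rewriting demand in inverse form: P = 225 - 4Q.
Initial equilibrium: Q_0 = 19.0667, P_0 = 148.7333; CS_0 = (1/2)(19.0667)(76.2667) = 727.0756, PS_0 = (1/2)(19.0667)(66.7333) = 636.1911.
New equilibrium: 225 - 4Q = 22 + 3.5Q gives Q_1 = 27.0667, P_1 = 116.7333; CS_1 = 1465.2089, PS_1 = 1282.0578.
Change in producer surplus = 1282.0578 - 636.1911 = 645.8667.

645.87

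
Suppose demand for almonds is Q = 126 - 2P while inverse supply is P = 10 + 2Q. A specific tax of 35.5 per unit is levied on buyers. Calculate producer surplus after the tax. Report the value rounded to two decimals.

49.00

Rewriting demand in inverse form: P = 63 - 0.5Q.
Pre-tax equilibrium: 63 - 0.5Q = 10 + 2Q gives Q* = 21.2, P* = 52.4.
With the tax, buyers' net willingness to pay falls by 35.5: (63 - 35.5) - 0.5Q = 10 + 2Q, so Q_t = 7. Buyers pay P_b = 59.5; sellers receive P_s = P_b - 35.5 = 24.
Producer surplus is the triangle above supply below P_s: (1/2)(7)(24 - 10) = 49.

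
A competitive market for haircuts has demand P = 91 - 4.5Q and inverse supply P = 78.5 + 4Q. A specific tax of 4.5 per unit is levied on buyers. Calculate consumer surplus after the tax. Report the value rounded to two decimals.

Without the tax, 91 - 4.5Q = 78.5 + 4Q so Q* = 1.4706 and P* = 84.3824.
With the tax, buyers' net willingness to pay falls by 4.5: (91 - 4.5) - 4.5Q = 78.5 + 4Q, so Q_t = 0.9412. Buyers pay P_b = 86.7647; sellers receive P_s = P_b - 4.5 = 82.2647.
Consumer surplus is the triangle under demand above P_b: (1/2)(0.9412)(91 - 86.7647) = 1.9931.

1.99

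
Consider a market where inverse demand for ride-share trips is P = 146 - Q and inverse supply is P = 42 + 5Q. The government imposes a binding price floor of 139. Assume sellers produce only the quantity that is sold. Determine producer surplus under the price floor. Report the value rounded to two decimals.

Without the control, 146 - Q = 42 + 5Q so Q* = 17.3333 and P* = 128.6667.
At the floor price 139, quantity demanded is (146 - 139)/1 = 7; demand is the short side, so Q = 7 trades at P = 139.
The supply price at Q = 7 is 77. PS is the trapezoid between 139 and supply over [0, 7]: (1/2)[(139 - 42) + (139 - 77)](7) = 556.5.

556.50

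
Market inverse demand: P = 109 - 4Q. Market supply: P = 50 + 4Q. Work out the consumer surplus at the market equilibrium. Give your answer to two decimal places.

108.78

Set 109 - 4Q = 50 + 4Q, which gives 59 = 8Q, so Q* = 7.375 and P* = 109 - 4(7.375) = 79.5.
Consumer surplus is the triangle under demand above P*: (1/2)(7.375)(109 - 79.5) = (1/2)(7.375)(29.5) = 108.7812.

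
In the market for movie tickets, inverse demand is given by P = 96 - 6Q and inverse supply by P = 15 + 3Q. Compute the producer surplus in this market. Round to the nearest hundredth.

121.50

Setting demand equal to supply, 81 = 9Q, so Q* = 9 and P* = 42.
Producer surplus is the triangle above supply below P*: (1/2)(9)(42 - 15) = (1/2)(9)(27) = 121.5.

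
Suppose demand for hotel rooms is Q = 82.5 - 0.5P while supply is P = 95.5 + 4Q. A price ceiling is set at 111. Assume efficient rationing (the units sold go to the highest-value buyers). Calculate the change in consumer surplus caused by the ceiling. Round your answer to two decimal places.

60.06

Rewriting demand in inverse form: P = 165 - 2Q.
Without the control, 165 - 2Q = 95.5 + 4Q so Q* = 11.5833 and P* = 141.8333.
At P = 111, sellers supply (111 - 95.5)/4 = 3.875 while buyers want more, so the quantity traded is 3.875 at price 111.
CS goes from (1/2)(11.5833)(23.1667) = 134.1736 to 194.2344 (computed as (165 - 111)(3.875) - (1/2)(2)(3.875)^2), a change of 60.0608.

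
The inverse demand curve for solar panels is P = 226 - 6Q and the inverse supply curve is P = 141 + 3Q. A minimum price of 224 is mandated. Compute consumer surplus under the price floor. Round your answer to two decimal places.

0.33

Free-market equilibrium: 226 - 6Q = 141 + 3Q gives Q* = 9.4444, P* = 169.3333.
At P = 224, buyers demand (226 - 224)/6 = 0.3333 while sellers would supply more, so the quantity traded is 0.3333 at price 224.
CS is the triangle under demand above 224: (1/2)(0.3333)(226 - 224) = 0.3333.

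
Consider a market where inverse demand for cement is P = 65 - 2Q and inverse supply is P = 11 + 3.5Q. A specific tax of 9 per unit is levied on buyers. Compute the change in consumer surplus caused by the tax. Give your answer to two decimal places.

Without the tax, 65 - 2Q = 11 + 3.5Q so Q* = 9.8182 and P* = 45.3636.
With the tax, buyers' net willingness to pay falls by 9: (65 - 9) - 2Q = 11 + 3.5Q, so Q_t = 8.1818. Buyers pay P_b = 48.6364; sellers receive P_s = P_b - 9 = 39.6364.
Consumers lose the trapezoid between P* and P_b out to Q_t plus the triangle from Q_t to Q*: change in CS = 66.9421 - 96.3967 = -29.4545.

-29.45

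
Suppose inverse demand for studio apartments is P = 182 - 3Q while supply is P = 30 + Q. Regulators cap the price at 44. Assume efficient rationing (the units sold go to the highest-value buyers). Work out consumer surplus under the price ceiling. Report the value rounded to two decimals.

Without the control, 182 - 3Q = 30 + Q so Q* = 38 and P* = 68.
At P = 44, sellers supply (44 - 30)/1 = 14 while buyers want more, so the quantity traded is 14 at price 44.
The demand price at Q = 14 is 140. CS is the trapezoid between demand and 44 over [0, 14]: (1/2)[(182 - 44) + (140 - 44)](14) = 1638.

1638.00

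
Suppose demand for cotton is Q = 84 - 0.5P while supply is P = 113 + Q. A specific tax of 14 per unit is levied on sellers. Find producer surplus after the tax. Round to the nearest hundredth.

93.39

Rewriting demand in inverse form: P = 168 - 2Q.
Without the tax, 168 - 2Q = 113 + Q so Q* = 18.3333 and P* = 131.3333.
A tax on sellers shifts supply up by 14: 168 - 2Q = 113 + Q + 14, so Q_t = 13.6667. Buyers pay P_b = 140.6667; sellers receive P_s = P_b - 14 = 126.6667.
PS = (1/2)(Q_t)(P_s - 113) = (1/2)(13.6667)(13.6667) = 93.3889.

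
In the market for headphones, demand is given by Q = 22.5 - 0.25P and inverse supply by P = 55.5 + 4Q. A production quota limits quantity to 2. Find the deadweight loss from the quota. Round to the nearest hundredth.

Rewriting demand in inverse form: P = 90 - 4Q.
Unrestricted equilibrium: Q* = (90 - 55.5)/(4 + 4) = 4.3125.
At Q = 2 the demand price is 90 - 4(2) = 82 and the supply price is 55.5 + 4(2) = 63.5.
DWL = (1/2)(gap between curves at 2) x (Q* - 2) = (1/2)(18.5)(2.3125) = 21.3906.

21.39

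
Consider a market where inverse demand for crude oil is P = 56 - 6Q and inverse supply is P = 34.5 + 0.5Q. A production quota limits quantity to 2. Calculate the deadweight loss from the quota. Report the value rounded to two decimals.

5.56

Unrestricted equilibrium: Q* = (56 - 34.5)/(6 + 0.5) = 3.3077.
At Q = 2 the demand price is 56 - 6(2) = 44 and the supply price is 34.5 + 0.5(2) = 35.5.
DWL = (1/2)(gap between curves at 2) x (Q* - 2) = (1/2)(8.5)(1.3077) = 5.5577.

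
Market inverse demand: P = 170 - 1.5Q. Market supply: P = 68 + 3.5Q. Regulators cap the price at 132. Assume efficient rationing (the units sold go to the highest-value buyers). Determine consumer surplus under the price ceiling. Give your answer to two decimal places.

444.08

Free-market equilibrium: 170 - 1.5Q = 68 + 3.5Q gives Q* = 20.4, P* = 139.4.
At P = 132, sellers supply (132 - 68)/3.5 = 18.2857 while buyers want more, so the quantity traded is 18.2857 at price 132.
The demand price at Q = 18.2857 is 142.5714. CS is the trapezoid between demand and 132 over [0, 18.2857]: (1/2)[(170 - 132) + (142.5714 - 132)](18.2857) = 444.0816.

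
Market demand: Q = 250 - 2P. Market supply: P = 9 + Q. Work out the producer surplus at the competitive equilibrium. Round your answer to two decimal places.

2990.22

Rewriting demand in inverse form: P = 125 - 0.5Q.
Setting demand equal to supply, 116 = 1.5Q, so Q* = 77.3333 and P* = 86.3333.
Producer surplus is the triangle above supply below P*: (1/2)(77.3333)(86.3333 - 9) = (1/2)(77.3333)(77.3333) = 2990.2222.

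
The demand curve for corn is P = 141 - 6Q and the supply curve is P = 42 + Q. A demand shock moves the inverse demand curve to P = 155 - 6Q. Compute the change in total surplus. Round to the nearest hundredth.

Initial equilibrium: Q_0 = 14.1429, P_0 = 56.1429; CS_0 = (1/2)(14.1429)(84.8571) = 600.0612, PS_0 = (1/2)(14.1429)(14.1429) = 100.0102.
New equilibrium: 155 - 6Q = 42 + Q gives Q_1 = 16.1429, P_1 = 58.1429; CS_1 = 781.7755, PS_1 = 130.2959.
Change in total surplus = (781.7755 + 130.2959) - (600.0612 + 100.0102) = 212.

212.00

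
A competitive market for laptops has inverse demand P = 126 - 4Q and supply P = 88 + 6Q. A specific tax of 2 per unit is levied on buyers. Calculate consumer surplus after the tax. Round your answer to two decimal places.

25.92

Without the tax, 126 - 4Q = 88 + 6Q so Q* = 3.8 and P* = 110.8.
A tax on buyers shifts demand down by 2: (126 - 2) - 4Q = 88 + 6Q, so Q_t = 3.6. Buyers pay P_b = 111.6; sellers receive P_s = P_b - 2 = 109.6.
Consumer surplus is the triangle under demand above P_b: (1/2)(3.6)(126 - 111.6) = 25.92.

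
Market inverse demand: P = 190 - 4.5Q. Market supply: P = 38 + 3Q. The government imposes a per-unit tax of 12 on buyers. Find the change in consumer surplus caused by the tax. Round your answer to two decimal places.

-140.16

Without the tax, 190 - 4.5Q = 38 + 3Q so Q* = 20.2667 and P* = 98.8.
With the tax, buyers' net willingness to pay falls by 12: (190 - 12) - 4.5Q = 38 + 3Q, so Q_t = 18.6667. Buyers pay P_b = 106; sellers receive P_s = P_b - 12 = 94.
CS falls from (1/2)(20.2667)(91.2) = 924.16 to (1/2)(18.6667)(84) = 784, a change of -140.16.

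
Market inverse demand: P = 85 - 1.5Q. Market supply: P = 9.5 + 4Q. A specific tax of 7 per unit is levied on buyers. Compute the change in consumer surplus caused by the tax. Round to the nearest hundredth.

Without the tax, 85 - 1.5Q = 9.5 + 4Q so Q* = 13.7273 and P* = 64.4091.
With the tax, buyers' net willingness to pay falls by 7: (85 - 7) - 1.5Q = 9.5 + 4Q, so Q_t = 12.4545. Buyers pay P_b = 66.3182; sellers receive P_s = P_b - 7 = 59.3182.
CS falls from (1/2)(13.7273)(20.5909) = 141.3285 to (1/2)(12.4545)(18.6818) = 116.3368, a change of -24.9917.

-24.99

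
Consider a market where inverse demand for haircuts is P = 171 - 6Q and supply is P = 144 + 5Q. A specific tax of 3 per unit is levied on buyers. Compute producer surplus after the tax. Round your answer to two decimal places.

11.90

Pre-tax equilibrium: 171 - 6Q = 144 + 5Q gives Q* = 2.4545, P* = 156.2727.
A tax on buyers shifts demand down by 3: (171 - 3) - 6Q = 144 + 5Q, so Q_t = 2.1818. Buyers pay P_b = 157.9091; sellers receive P_s = P_b - 3 = 154.9091.
Producer surplus is the triangle above supply below P_s: (1/2)(2.1818)(154.9091 - 144) = 11.9008.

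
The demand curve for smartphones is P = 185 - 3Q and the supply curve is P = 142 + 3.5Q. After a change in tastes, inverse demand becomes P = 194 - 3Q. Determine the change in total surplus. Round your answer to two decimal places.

65.77

Initial equilibrium: Q_0 = 6.6154, P_0 = 165.1538; CS_0 = (1/2)(6.6154)(19.8462) = 65.645, PS_0 = (1/2)(6.6154)(23.1538) = 76.5858.
New equilibrium: 194 - 3Q = 142 + 3.5Q gives Q_1 = 8, P_1 = 170; CS_1 = 96, PS_1 = 112.
Change in total surplus = (96 + 112) - (65.645 + 76.5858) = 65.7692.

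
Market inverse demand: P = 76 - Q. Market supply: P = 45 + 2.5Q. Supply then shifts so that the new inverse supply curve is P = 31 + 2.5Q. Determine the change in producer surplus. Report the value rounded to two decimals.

Initial equilibrium: Q_0 = 8.8571, P_0 = 67.1429; CS_0 = (1/2)(8.8571)(8.8571) = 39.2245, PS_0 = (1/2)(8.8571)(22.1429) = 98.0612.
New equilibrium: 76 - Q = 31 + 2.5Q gives Q_1 = 12.8571, P_1 = 63.1429; CS_1 = 82.6531, PS_1 = 206.6327.
Change in producer surplus = 206.6327 - 98.0612 = 108.5714.

108.57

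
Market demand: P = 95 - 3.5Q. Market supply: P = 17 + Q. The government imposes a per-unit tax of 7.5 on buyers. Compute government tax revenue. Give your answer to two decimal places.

117.50

Pre-tax equilibrium: 95 - 3.5Q = 17 + Q gives Q* = 17.3333, P* = 34.3333.
A tax on buyers shifts demand down by 7.5: (95 - 7.5) - 3.5Q = 17 + Q, so Q_t = 15.6667. Buyers pay P_b = 40.1667; sellers receive P_s = P_b - 7.5 = 32.6667.
Revenue is the tax times quantity traded: 7.5 x 15.6667 = 117.5.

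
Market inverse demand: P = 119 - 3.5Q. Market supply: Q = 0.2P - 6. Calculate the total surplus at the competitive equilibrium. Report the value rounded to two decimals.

465.94

Rewriting supply in inverse form: P = 30 + 5Q.
Set 119 - 3.5Q = 30 + 5Q, which gives 89 = 8.5Q, so Q* = 10.4706 and P* = 119 - 3.5(10.4706) = 82.3529.
CS = (1/2)(10.4706)(36.6471) = 191.8581 and PS = (1/2)(10.4706)(52.3529) = 274.083, so total surplus = 465.9412.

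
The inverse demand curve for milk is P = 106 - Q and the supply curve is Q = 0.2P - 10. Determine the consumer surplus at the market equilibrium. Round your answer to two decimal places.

Rewriting supply in inverse form: P = 50 + 5Q.
Setting demand equal to supply, 56 = 6Q, so Q* = 9.3333 and P* = 96.6667.
CS is the area between the demand curve and P* from 0 to Q*: (1/2)(9.3333)(9.3333) = 43.5556.

43.56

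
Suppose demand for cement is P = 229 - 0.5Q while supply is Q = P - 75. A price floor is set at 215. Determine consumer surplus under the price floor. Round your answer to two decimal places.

196.00

Rewriting supply in inverse form: P = 75 + Q.
Without the control, 229 - 0.5Q = 75 + Q so Q* = 102.6667 and P* = 177.6667.
At the floor price 215, quantity demanded is (229 - 215)/0.5 = 28; demand is the short side, so Q = 28 trades at P = 215.
CS is the triangle under demand above 215: (1/2)(28)(229 - 215) = 196.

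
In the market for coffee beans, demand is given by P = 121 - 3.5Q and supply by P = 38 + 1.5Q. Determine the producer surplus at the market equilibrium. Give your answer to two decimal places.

Equilibrium: 121 - 3.5Q = 38 + 1.5Q, so Q* = 16.6 and P* = 62.9.
PS is the area between P* and the supply curve from 0 to Q*: (1/2)(16.6)(24.9) = 206.67.

206.67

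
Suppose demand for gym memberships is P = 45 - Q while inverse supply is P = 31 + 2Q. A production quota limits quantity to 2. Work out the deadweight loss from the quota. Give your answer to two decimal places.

Without the quota, 45 - Q = 31 + 2Q gives Q* = 4.6667.
At Q = 2 the demand price is 45 - (2) = 43 and the supply price is 31 + 2(2) = 35.
Deadweight loss is the triangle between the curves from 2 to 4.6667: (1/2)(43 - 35)(4.6667 - 2) = 10.6667.

10.67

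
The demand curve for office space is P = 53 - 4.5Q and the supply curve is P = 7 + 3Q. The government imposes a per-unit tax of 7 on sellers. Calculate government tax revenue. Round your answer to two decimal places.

36.40

Pre-tax equilibrium: 53 - 4.5Q = 7 + 3Q gives Q* = 6.1333, P* = 25.4.
With the tax, sellers need 7 more per unit: 53 - 4.5Q = 7 + 3Q + 7, so Q_t = 5.2. Buyers pay P_b = 29.6; sellers receive P_s = P_b - 7 = 22.6.
Tax revenue = t x Q_t = 7 x 5.2 = 36.4.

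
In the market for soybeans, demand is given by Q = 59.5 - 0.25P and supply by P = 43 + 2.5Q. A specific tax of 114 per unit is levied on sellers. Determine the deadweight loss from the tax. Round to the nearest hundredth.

Rewriting demand in inverse form: P = 238 - 4Q.
Without the tax, 238 - 4Q = 43 + 2.5Q so Q* = 30 and P* = 118.
A tax on sellers shifts supply up by 114: 238 - 4Q = 43 + 2.5Q + 114, so Q_t = 12.4615. Buyers pay P_b = 188.1538; sellers receive P_s = P_b - 114 = 74.1538.
Deadweight loss is the triangle between the curves from Q_t to Q*: (1/2)(30 - 12.4615)(114) = 999.6923.

999.69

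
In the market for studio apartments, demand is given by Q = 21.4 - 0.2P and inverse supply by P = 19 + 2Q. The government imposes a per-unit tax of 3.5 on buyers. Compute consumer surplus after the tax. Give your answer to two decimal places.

Rewriting demand in inverse form: P = 107 - 5Q.
Without the tax, 107 - 5Q = 19 + 2Q so Q* = 12.5714 and P* = 44.1429.
A tax on buyers shifts demand down by 3.5: (107 - 3.5) - 5Q = 19 + 2Q, so Q_t = 12.0714. Buyers pay P_b = 46.6429; sellers receive P_s = P_b - 3.5 = 43.1429.
CS = (1/2)(Q_t)(107 - P_b) = (1/2)(12.0714)(60.3571) = 364.2985.

364.30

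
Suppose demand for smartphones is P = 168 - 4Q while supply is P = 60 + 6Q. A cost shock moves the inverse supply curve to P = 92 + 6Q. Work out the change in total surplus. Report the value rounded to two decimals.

Initial equilibrium: Q_0 = 10.8, P_0 = 124.8; CS_0 = (1/2)(10.8)(43.2) = 233.28, PS_0 = (1/2)(10.8)(64.8) = 349.92.
New equilibrium: 168 - 4Q = 92 + 6Q gives Q_1 = 7.6, P_1 = 137.6; CS_1 = 115.52, PS_1 = 173.28.
Change in total surplus = (115.52 + 173.28) - (233.28 + 349.92) = -294.4.

-294.40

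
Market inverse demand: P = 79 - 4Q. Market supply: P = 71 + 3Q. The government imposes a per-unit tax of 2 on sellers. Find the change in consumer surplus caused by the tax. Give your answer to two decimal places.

-1.14

Pre-tax equilibrium: 79 - 4Q = 71 + 3Q gives Q* = 1.1429, P* = 74.4286.
A tax on sellers shifts supply up by 2: 79 - 4Q = 71 + 3Q + 2, so Q_t = 0.8571. Buyers pay P_b = 75.5714; sellers receive P_s = P_b - 2 = 73.5714.
CS falls from (1/2)(1.1429)(4.5714) = 2.6122 to (1/2)(0.8571)(3.4286) = 1.4694, a change of -1.1429.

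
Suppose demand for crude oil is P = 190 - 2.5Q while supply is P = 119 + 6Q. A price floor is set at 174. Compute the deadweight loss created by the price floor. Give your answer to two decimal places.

16.21

Without the control, 190 - 2.5Q = 119 + 6Q so Q* = 8.3529 and P* = 169.1176.
At P = 174, buyers demand (190 - 174)/2.5 = 6.4 while sellers would supply more, so the quantity traded is 6.4 at price 174.
At Q = 6.4 the demand price is 174 and the supply price is 157.4. Deadweight loss is the triangle between the curves from 6.4 to 8.3529: (1/2)(174 - 157.4)(8.3529 - 6.4) = 16.2094.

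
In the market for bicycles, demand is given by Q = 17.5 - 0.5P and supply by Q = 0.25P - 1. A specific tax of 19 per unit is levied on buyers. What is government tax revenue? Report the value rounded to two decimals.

Rewriting demand in inverse form: P = 35 - 2Q.
Rewriting supply in inverse form: P = 4 + 4Q.
Pre-tax equilibrium: 35 - 2Q = 4 + 4Q gives Q* = 5.1667, P* = 24.6667.
With the tax, buyers' net willingness to pay falls by 19: (35 - 19) - 2Q = 4 + 4Q, so Q_t = 2. Buyers pay P_b = 31; sellers receive P_s = P_b - 19 = 12.
Tax revenue = t x Q_t = 19 x 2 = 38.

38.00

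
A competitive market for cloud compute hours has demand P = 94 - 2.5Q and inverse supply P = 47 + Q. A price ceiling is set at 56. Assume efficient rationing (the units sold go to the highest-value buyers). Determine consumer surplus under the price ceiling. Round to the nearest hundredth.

240.75

Without the control, 94 - 2.5Q = 47 + Q so Q* = 13.4286 and P* = 60.4286.
At the ceiling price 56, quantity supplied is (56 - 47)/1 = 9; supply is the short side, so Q = 9 trades at P = 56.
The demand price at Q = 9 is 71.5. CS is the trapezoid between demand and 56 over [0, 9]: (1/2)[(94 - 56) + (71.5 - 56)](9) = 240.75.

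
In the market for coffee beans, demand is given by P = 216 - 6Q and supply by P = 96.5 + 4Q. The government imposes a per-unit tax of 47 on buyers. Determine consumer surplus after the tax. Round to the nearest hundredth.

157.69

Without the tax, 216 - 6Q = 96.5 + 4Q so Q* = 11.95 and P* = 144.3.
A tax on buyers shifts demand down by 47: (216 - 47) - 6Q = 96.5 + 4Q, so Q_t = 7.25. Buyers pay P_b = 172.5; sellers receive P_s = P_b - 47 = 125.5.
Consumer surplus is the triangle under demand above P_b: (1/2)(7.25)(216 - 172.5) = 157.6875.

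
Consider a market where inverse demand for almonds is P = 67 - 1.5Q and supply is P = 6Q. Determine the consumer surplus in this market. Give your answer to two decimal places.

59.85

Set 67 - 1.5Q = 6Q, which gives 67 = 7.5Q, so Q* = 8.9333 and P* = 67 - 1.5(8.9333) = 53.6.
Consumer surplus is the triangle under demand above P*: (1/2)(8.9333)(67 - 53.6) = (1/2)(8.9333)(13.4) = 59.8533.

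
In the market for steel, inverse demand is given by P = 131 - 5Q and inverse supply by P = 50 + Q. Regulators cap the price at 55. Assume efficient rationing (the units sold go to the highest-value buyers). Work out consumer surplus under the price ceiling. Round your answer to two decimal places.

Without the control, 131 - 5Q = 50 + Q so Q* = 13.5 and P* = 63.5.
At P = 55, sellers supply (55 - 50)/1 = 5 while buyers want more, so the quantity traded is 5 at price 55.
The demand price at Q = 5 is 106. CS is the trapezoid between demand and 55 over [0, 5]: (1/2)[(131 - 55) + (106 - 55)](5) = 317.5.

317.50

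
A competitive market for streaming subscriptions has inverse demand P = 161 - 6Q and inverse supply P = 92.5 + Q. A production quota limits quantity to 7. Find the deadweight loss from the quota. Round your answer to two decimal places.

27.16

Without the quota, 161 - 6Q = 92.5 + Q gives Q* = 9.7857.
At Q = 7 the demand price is 161 - 6(7) = 119 and the supply price is 92.5 + (7) = 99.5.
DWL = (1/2)(gap between curves at 7) x (Q* - 7) = (1/2)(19.5)(2.7857) = 27.1607.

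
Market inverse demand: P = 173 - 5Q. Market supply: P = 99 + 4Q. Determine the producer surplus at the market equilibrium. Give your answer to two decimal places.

Setting demand equal to supply, 74 = 9Q, so Q* = 8.2222 and P* = 131.8889.
Producer surplus is the triangle above supply below P*: (1/2)(8.2222)(131.8889 - 99) = (1/2)(8.2222)(32.8889) = 135.2099.

135.21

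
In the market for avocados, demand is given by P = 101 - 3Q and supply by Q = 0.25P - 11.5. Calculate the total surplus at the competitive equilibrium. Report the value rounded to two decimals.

216.07

Rewriting supply in inverse form: P = 46 + 4Q.
Set 101 - 3Q = 46 + 4Q, which gives 55 = 7Q, so Q* = 7.8571 and P* = 101 - 3(7.8571) = 77.4286.
Total surplus is the full triangle between the curves from 0 to Q*: (1/2)(7.8571)(101 - 46) = 216.0714.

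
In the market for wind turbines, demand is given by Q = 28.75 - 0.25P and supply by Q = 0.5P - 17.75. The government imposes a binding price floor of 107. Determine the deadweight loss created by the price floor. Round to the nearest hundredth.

Rewriting demand in inverse form: P = 115 - 4Q.
Rewriting supply in inverse form: P = 35.5 + 2Q.
Without the control, 115 - 4Q = 35.5 + 2Q so Q* = 13.25 and P* = 62.
At P = 107, buyers demand (115 - 107)/4 = 2 while sellers would supply more, so the quantity traded is 2 at price 107.
At Q = 2 the demand price is 107 and the supply price is 39.5. Deadweight loss is the triangle between the curves from 2 to 13.25: (1/2)(107 - 39.5)(13.25 - 2) = 379.6875.

379.69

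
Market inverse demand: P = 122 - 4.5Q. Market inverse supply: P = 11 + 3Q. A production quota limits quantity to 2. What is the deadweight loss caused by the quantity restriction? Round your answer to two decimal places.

614.40

Without the quota, 122 - 4.5Q = 11 + 3Q gives Q* = 14.8.
At Q = 2 the demand price is 122 - 4.5(2) = 113 and the supply price is 11 + 3(2) = 17.
DWL = (1/2)(gap between curves at 2) x (Q* - 2) = (1/2)(96)(12.8) = 614.4.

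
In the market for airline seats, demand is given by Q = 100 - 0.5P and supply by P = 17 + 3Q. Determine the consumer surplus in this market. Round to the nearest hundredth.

1339.56

Rewriting demand in inverse form: P = 200 - 2Q.
Setting demand equal to supply, 183 = 5Q, so Q* = 36.6 and P* = 126.8.
Consumer surplus is the triangle under demand above P*: (1/2)(36.6)(200 - 126.8) = (1/2)(36.6)(73.2) = 1339.56.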